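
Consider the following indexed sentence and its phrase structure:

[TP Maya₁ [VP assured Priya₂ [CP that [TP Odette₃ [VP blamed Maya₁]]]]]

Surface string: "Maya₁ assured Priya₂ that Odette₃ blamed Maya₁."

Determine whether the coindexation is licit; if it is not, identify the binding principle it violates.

Principle C

The two coindexed NPs are *Maya₁* (the lower occurrence) and *Maya₁* (the higher occurrence).
*Maya₁* (the lower occurrence) is an R-expression. Principle C requires it to be free everywhere.
*Maya₁* (the higher occurrence) c-commands it and carries the same index.
The R-expression is bound → Principle C violation.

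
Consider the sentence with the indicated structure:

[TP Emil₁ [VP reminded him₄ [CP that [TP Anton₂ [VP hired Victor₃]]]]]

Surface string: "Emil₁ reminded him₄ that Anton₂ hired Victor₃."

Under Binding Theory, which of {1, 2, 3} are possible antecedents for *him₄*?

none

*him* is a pronoun, so Principle B applies: it must be free in its binding domain.
Binding domain of *him₄*: the matrix TP, whose subject is Emil₁.
*Emil₁* c-commands the pronoun within its binding domain → coindexation would violate Principle B.
*Anton₂*: the pronoun c-commands this R-expression → coindexation would violate Principle C on *Anton₂*.
*Victor₃*: the pronoun c-commands this R-expression → coindexation would violate Principle C on *Victor₃*.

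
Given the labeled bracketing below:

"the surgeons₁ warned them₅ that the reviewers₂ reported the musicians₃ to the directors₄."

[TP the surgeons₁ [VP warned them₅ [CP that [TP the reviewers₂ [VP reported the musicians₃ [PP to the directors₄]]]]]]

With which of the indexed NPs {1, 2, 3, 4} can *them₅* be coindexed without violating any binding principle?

none

*them* is a pronoun, so Principle B applies: it must be free in its binding domain.
Binding domain of *them₅*: the matrix TP, whose subject is the surgeons₁.
*the surgeons₁* c-commands the pronoun within its binding domain → coindexation would violate Principle B.
*the reviewers₂*: the pronoun c-commands this R-expression → coindexation would violate Principle C on *the reviewers₂*.
*the musicians₃*: the pronoun c-commands this R-expression → coindexation would violate Principle C on *the musicians₃*.
*the directors₄*: the pronoun c-commands this R-expression → coindexation would violate Principle C on *the directors₄*.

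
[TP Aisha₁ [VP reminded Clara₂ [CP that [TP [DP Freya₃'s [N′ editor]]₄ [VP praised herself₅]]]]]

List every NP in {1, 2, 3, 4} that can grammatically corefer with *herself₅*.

*herself* is an anaphor, so Principle A applies: it must be bound in its binding domain.
Binding domain of *herself₅*: the embedded TP, whose subject is [Freya₃'s editor]₄.
*Aisha₁* c-commands the anaphor but is outside its binding domain → cannot satisfy Principle A.
*Clara₂* c-commands the anaphor but is outside its binding domain → cannot satisfy Principle A.
*Freya₃* does not c-command the anaphor → cannot bind it.
*[Freya₃'s editor]₄* c-commands the anaphor within its binding domain → licit binder.

{4}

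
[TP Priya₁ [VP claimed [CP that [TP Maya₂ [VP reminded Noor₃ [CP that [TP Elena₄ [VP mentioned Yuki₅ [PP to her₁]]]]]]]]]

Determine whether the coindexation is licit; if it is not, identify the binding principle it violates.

The two coindexed NPs are *Priya₁* and *her₁*.
*her₁* is a pronoun; its binding domain is the embedded TP, whose subject is Elena₄. Within that domain it is c-commanded only by *Elena₄*, *Yuki₅*, which carry a different index — the pronoun is free locally, so Principle B holds.
*Priya₁* is an R-expression; *her₁* does not c-command it, and no other NP shares its index, so Principle C is satisfied.
All principles are respected.

grammatical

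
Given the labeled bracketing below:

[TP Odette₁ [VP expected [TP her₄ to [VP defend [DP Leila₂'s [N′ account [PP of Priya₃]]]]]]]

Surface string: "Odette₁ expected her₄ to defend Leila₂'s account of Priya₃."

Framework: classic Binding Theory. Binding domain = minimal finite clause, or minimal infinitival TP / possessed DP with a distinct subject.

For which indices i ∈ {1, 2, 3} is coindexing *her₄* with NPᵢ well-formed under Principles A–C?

*her* is a pronoun, so Principle B applies: it must be free in its binding domain.
Binding domain of *her₄*: the matrix TP, whose subject is Odette₁.
*Odette₁* c-commands the pronoun within its binding domain → coindexation would violate Principle B.
*Leila₂*: the pronoun c-commands this R-expression → coindexation would violate Principle C on *Leila₂*.
*Priya₃*: the pronoun c-commands this R-expression → coindexation would violate Principle C on *Priya₃*.

none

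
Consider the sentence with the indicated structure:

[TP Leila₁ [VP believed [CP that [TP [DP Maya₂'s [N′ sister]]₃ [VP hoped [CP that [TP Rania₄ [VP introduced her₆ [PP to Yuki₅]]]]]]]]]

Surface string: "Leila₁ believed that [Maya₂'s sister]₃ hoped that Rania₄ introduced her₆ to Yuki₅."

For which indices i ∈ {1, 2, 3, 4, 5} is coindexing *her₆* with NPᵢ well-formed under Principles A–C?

*her* is a pronoun, so Principle B applies: it must be free in its binding domain.
Binding domain of *her₆*: the embedded TP, whose subject is Rania₄.
*Leila₁* c-commands the pronoun but from outside its binding domain, and is not c-commanded by it → coindexation permitted.
*Maya₂* and the pronoun do not c-command one another → neither Principle B nor Principle C is at stake; coindexation permitted.
*[Maya₂'s sister]₃* c-commands the pronoun but from outside its binding domain, and is not c-commanded by it → coindexation permitted.
*Rania₄* c-commands the pronoun within its binding domain → coindexation would violate Principle B.
*Yuki₅*: the pronoun c-commands this R-expression → coindexation would violate Principle C on *Yuki₅*.

{1, 2, 3}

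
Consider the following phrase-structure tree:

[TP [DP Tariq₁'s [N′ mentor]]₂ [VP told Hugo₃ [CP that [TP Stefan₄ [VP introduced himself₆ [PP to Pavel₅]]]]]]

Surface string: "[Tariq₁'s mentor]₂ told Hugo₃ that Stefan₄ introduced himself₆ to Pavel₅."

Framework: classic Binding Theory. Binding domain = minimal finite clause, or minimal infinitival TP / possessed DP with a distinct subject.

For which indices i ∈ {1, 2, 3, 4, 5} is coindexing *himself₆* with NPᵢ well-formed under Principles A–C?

{4}

*himself* is an anaphor, so Principle A applies: it must be bound in its binding domain.
Binding domain of *himself₆*: the embedded TP, whose subject is Stefan₄.
*Tariq₁* does not c-command the anaphor → cannot bind it.
*[Tariq₁'s mentor]₂* c-commands the anaphor but is outside its binding domain → cannot satisfy Principle A.
*Hugo₃* c-commands the anaphor but is outside its binding domain → cannot satisfy Principle A.
*Stefan₄* c-commands the anaphor within its binding domain → licit binder.
*Pavel₅* does not c-command the anaphor → cannot bind it.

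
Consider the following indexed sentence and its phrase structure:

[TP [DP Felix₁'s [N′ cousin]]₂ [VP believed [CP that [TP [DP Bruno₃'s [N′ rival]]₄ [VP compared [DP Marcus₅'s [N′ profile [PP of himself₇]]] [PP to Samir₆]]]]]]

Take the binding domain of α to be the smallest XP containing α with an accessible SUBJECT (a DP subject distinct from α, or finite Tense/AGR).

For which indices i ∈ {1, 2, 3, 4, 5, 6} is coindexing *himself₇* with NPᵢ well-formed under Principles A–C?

*himself* is an anaphor, so Principle A applies: it must be bound in its binding domain.
Binding domain of *himself₇*: the possessed DP, whose subject is Marcus₅.
*Felix₁* does not c-command the anaphor → cannot bind it.
*[Felix₁'s cousin]₂* c-commands the anaphor but is outside its binding domain → cannot satisfy Principle A.
*Bruno₃* does not c-command the anaphor → cannot bind it.
*[Bruno₃'s rival]₄* c-commands the anaphor but is outside its binding domain → cannot satisfy Principle A.
*Marcus₅* c-commands the anaphor within its binding domain → licit binder.
*Samir₆* does not c-command the anaphor → cannot bind it.

{5}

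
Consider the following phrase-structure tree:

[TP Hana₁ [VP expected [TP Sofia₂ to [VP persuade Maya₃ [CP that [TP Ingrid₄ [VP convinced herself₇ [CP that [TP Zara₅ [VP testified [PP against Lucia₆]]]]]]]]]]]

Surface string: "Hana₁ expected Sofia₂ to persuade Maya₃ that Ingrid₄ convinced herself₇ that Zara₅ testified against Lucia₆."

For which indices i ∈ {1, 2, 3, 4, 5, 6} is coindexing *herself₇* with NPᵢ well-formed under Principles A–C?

{4}

*herself* is an anaphor, so Principle A applies: it must be bound in its binding domain.
Binding domain of *herself₇*: the embedded TP, whose subject is Ingrid₄.
*Hana₁* c-commands the anaphor but is outside its binding domain → cannot satisfy Principle A.
*Sofia₂* c-commands the anaphor but is outside its binding domain → cannot satisfy Principle A.
*Maya₃* c-commands the anaphor but is outside its binding domain → cannot satisfy Principle A.
*Ingrid₄* c-commands the anaphor within its binding domain → licit binder.
*Zara₅* does not c-command the anaphor → cannot bind it.
*Lucia₆* does not c-command the anaphor → cannot bind it.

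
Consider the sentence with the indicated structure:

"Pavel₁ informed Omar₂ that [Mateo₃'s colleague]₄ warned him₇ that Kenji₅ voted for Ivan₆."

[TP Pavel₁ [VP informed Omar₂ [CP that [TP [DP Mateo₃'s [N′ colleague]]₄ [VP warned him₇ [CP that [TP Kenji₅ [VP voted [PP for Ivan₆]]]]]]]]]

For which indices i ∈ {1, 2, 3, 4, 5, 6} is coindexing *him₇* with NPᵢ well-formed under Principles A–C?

*him* is a pronoun, so Principle B applies: it must be free in its binding domain.
Binding domain of *him₇*: the embedded TP, whose subject is [Mateo₃'s colleague]₄.
*Pavel₁* c-commands the pronoun but from outside its binding domain, and is not c-commanded by it → coindexation permitted.
*Omar₂* c-commands the pronoun but from outside its binding domain, and is not c-commanded by it → coindexation permitted.
*Mateo₃* and the pronoun do not c-command one another → neither Principle B nor Principle C is at stake; coindexation permitted.
*[Mateo₃'s colleague]₄* c-commands the pronoun within its binding domain → coindexation would violate Principle B.
*Kenji₅*: the pronoun c-commands this R-expression → coindexation would violate Principle C on *Kenji₅*.
*Ivan₆*: the pronoun c-commands this R-expression → coindexation would violate Principle C on *Ivan₆*.

{1, 2, 3}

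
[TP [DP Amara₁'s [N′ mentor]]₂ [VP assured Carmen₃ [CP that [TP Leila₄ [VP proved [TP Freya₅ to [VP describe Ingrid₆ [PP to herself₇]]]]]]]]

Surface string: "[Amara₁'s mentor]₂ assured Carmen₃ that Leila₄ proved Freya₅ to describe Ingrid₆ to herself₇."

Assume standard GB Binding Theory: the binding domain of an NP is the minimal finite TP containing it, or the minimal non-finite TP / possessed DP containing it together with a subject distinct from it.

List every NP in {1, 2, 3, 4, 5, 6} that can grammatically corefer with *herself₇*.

{5, 6}

*herself* is an anaphor, so Principle A applies: it must be bound in its binding domain.
Binding domain of *herself₇*: the embedded TP, whose subject is Freya₅.
*Amara₁* does not c-command the anaphor → cannot bind it.
*[Amara₁'s mentor]₂* c-commands the anaphor but is outside its binding domain → cannot satisfy Principle A.
*Carmen₃* c-commands the anaphor but is outside its binding domain → cannot satisfy Principle A.
*Leila₄* c-commands the anaphor but is outside its binding domain → cannot satisfy Principle A.
*Freya₅* c-commands the anaphor within its binding domain → licit binder.
*Ingrid₆* c-commands the anaphor within its binding domain → licit binder.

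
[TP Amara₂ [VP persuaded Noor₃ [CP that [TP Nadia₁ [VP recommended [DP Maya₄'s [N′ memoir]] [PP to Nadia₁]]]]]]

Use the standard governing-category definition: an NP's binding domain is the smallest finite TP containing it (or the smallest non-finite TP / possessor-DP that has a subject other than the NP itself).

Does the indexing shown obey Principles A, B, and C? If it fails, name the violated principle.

Principle C

The two coindexed NPs are *Nadia₁* (the lower occurrence) and *Nadia₁* (the higher occurrence).
*Nadia₁* (the lower occurrence) is an R-expression. Principle C requires it to be free everywhere.
*Nadia₁* (the higher occurrence) c-commands it and carries the same index.
The R-expression is bound → Principle C violation.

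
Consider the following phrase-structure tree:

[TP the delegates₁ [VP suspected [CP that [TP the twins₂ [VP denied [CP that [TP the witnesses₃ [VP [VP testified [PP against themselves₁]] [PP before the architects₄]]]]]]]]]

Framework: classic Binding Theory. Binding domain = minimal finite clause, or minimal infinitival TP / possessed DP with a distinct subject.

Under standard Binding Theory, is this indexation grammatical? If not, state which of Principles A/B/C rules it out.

Principle A

The two coindexed NPs are *the delegates₁* and *themselves₁*.
*themselves₁* is an anaphor. Principle A requires it to be bound within its binding domain — the embedded TP, whose subject is the witnesses₃.
Within that domain it is c-commanded by *the witnesses₃*, which does not share its index.
*the delegates₁* does c-command the anaphor, but from outside its binding domain.
The anaphor is unbound in its domain → Principle A violation.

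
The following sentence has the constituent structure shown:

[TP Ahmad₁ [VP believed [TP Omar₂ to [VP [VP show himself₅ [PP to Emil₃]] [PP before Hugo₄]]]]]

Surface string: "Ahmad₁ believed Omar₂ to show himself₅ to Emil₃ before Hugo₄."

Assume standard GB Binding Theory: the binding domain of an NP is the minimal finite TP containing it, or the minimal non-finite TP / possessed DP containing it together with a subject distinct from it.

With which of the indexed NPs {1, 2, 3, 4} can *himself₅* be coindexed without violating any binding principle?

*himself* is an anaphor, so Principle A applies: it must be bound in its binding domain.
Binding domain of *himself₅*: the embedded TP, whose subject is Omar₂.
*Ahmad₁* c-commands the anaphor but is outside its binding domain → cannot satisfy Principle A.
*Omar₂* c-commands the anaphor within its binding domain → licit binder.
*Emil₃* does not c-command the anaphor → cannot bind it.
*Hugo₄* does not c-command the anaphor → cannot bind it.

{2}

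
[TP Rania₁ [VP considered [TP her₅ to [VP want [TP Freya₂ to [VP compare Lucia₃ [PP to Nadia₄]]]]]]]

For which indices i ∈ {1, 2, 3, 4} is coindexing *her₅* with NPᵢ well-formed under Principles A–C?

none

*her* is a pronoun, so Principle B applies: it must be free in its binding domain.
Binding domain of *her₅*: the matrix TP, whose subject is Rania₁.
*Rania₁* c-commands the pronoun within its binding domain → coindexation would violate Principle B.
*Freya₂*: the pronoun c-commands this R-expression → coindexation would violate Principle C on *Freya₂*.
*Lucia₃*: the pronoun c-commands this R-expression → coindexation would violate Principle C on *Lucia₃*.
*Nadia₄*: the pronoun c-commands this R-expression → coindexation would violate Principle C on *Nadia₄*.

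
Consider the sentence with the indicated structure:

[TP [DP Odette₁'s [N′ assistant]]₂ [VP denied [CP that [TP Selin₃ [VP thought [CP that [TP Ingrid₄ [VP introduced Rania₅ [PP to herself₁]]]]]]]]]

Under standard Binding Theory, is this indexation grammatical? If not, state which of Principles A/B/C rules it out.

The two coindexed NPs are *Odette₁* and *herself₁*.
*herself₁* is an anaphor. Principle A requires it to be bound within its binding domain — the embedded TP, whose subject is Ingrid₄.
Within that domain it is c-commanded by *Ingrid₄*, *Rania₅*, none of which share its index.
*Odette₁* does not c-command the anaphor at all.
The anaphor is unbound in its domain → Principle A violation.

Principle A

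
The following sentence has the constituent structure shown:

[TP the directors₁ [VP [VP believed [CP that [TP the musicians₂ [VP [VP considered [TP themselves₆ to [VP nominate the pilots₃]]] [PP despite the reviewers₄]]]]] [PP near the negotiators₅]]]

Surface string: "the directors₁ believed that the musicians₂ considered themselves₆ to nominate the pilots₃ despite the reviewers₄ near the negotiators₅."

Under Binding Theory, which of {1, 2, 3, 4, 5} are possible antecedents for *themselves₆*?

{2}

*themselves* is an anaphor, so Principle A applies: it must be bound in its binding domain.
Binding domain of *themselves₆*: the embedded TP, whose subject is the musicians₂.
*the directors₁* c-commands the anaphor but is outside its binding domain → cannot satisfy Principle A.
*the musicians₂* c-commands the anaphor within its binding domain → licit binder.
*the pilots₃* does not c-command the anaphor → cannot bind it.
*the reviewers₄* does not c-command the anaphor → cannot bind it.
*the negotiators₅* does not c-command the anaphor → cannot bind it.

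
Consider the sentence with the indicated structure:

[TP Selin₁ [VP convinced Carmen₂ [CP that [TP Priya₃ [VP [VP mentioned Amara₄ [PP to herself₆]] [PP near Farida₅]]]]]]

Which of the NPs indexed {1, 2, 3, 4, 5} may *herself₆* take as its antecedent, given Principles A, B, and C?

*herself* is an anaphor, so Principle A applies: it must be bound in its binding domain.
Binding domain of *herself₆*: the embedded TP, whose subject is Priya₃.
*Selin₁* c-commands the anaphor but is outside its binding domain → cannot satisfy Principle A.
*Carmen₂* c-commands the anaphor but is outside its binding domain → cannot satisfy Principle A.
*Priya₃* c-commands the anaphor within its binding domain → licit binder.
*Amara₄* c-commands the anaphor within its binding domain → licit binder.
*Farida₅* does not c-command the anaphor → cannot bind it.

{3, 4}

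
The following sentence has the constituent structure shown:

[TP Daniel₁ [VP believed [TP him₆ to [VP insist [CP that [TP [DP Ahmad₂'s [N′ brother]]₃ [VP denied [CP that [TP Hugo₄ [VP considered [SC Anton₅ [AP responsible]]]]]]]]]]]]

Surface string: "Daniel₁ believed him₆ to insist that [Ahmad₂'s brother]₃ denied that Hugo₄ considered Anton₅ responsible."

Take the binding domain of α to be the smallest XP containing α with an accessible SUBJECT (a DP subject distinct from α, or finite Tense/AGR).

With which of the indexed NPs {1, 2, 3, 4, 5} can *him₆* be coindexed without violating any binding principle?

none

*him* is a pronoun, so Principle B applies: it must be free in its binding domain.
Binding domain of *him₆*: the matrix TP, whose subject is Daniel₁.
*Daniel₁* c-commands the pronoun within its binding domain → coindexation would violate Principle B.
*Ahmad₂*: the pronoun c-commands this R-expression → coindexation would violate Principle C on *Ahmad₂*.
*[Ahmad₂'s brother]₃*: the pronoun c-commands this R-expression → coindexation would violate Principle C on *[Ahmad₂'s brother]₃*.
*Hugo₄*: the pronoun c-commands this R-expression → coindexation would violate Principle C on *Hugo₄*.
*Anton₅*: the pronoun c-commands this R-expression → coindexation would violate Principle C on *Anton₅*.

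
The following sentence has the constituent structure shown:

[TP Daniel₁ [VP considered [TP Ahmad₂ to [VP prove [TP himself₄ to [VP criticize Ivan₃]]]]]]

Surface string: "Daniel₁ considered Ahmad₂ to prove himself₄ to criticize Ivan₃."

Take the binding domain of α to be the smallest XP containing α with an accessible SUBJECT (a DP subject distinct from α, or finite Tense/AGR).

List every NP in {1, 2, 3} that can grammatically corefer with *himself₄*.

*himself* is an anaphor, so Principle A applies: it must be bound in its binding domain.
Binding domain of *himself₄*: the embedded TP, whose subject is Ahmad₂.
*Daniel₁* c-commands the anaphor but is outside its binding domain → cannot satisfy Principle A.
*Ahmad₂* c-commands the anaphor within its binding domain → licit binder.
*Ivan₃* does not c-command the anaphor → cannot bind it.

{2}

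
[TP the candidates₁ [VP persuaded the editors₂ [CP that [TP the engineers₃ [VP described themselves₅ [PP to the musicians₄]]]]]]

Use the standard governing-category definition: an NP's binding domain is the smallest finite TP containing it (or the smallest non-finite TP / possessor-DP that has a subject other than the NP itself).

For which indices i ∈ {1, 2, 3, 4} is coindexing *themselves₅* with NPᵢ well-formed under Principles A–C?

*themselves* is an anaphor, so Principle A applies: it must be bound in its binding domain.
Binding domain of *themselves₅*: the embedded TP, whose subject is the engineers₃.
*the candidates₁* c-commands the anaphor but is outside its binding domain → cannot satisfy Principle A.
*the editors₂* c-commands the anaphor but is outside its binding domain → cannot satisfy Principle A.
*the engineers₃* c-commands the anaphor within its binding domain → licit binder.
*the musicians₄* does not c-command the anaphor → cannot bind it.

{3}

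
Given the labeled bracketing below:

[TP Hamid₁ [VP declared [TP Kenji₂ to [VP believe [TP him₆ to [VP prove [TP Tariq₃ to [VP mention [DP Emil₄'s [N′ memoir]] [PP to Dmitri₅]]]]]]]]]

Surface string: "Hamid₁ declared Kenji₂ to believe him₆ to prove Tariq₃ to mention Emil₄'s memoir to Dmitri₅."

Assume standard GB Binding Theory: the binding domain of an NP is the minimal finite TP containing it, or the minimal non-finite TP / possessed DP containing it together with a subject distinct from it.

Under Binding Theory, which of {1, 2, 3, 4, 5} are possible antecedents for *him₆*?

*him* is a pronoun, so Principle B applies: it must be free in its binding domain.
Binding domain of *him₆*: the embedded TP, whose subject is Kenji₂.
*Hamid₁* c-commands the pronoun but from outside its binding domain, and is not c-commanded by it → coindexation permitted.
*Kenji₂* c-commands the pronoun within its binding domain → coindexation would violate Principle B.
*Tariq₃*: the pronoun c-commands this R-expression → coindexation would violate Principle C on *Tariq₃*.
*Emil₄*: the pronoun c-commands this R-expression → coindexation would violate Principle C on *Emil₄*.
*Dmitri₅*: the pronoun c-commands this R-expression → coindexation would violate Principle C on *Dmitri₅*.

{1}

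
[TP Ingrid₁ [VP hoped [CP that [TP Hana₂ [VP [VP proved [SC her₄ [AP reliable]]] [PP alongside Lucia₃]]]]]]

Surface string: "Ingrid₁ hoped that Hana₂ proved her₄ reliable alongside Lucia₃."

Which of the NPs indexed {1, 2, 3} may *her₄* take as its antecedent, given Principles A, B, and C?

*her* is a pronoun, so Principle B applies: it must be free in its binding domain.
Binding domain of *her₄*: the embedded TP, whose subject is Hana₂.
*Ingrid₁* c-commands the pronoun but from outside its binding domain, and is not c-commanded by it → coindexation permitted.
*Hana₂* c-commands the pronoun within its binding domain → coindexation would violate Principle B.
*Lucia₃* and the pronoun do not c-command one another → neither Principle B nor Principle C is at stake; coindexation permitted.

{1, 3}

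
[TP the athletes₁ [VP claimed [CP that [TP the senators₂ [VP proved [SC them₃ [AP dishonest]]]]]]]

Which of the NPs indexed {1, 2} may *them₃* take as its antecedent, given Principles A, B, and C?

{1}

*them* is a pronoun, so Principle B applies: it must be free in its binding domain.
Binding domain of *them₃*: the embedded TP, whose subject is the senators₂.
*the athletes₁* c-commands the pronoun but from outside its binding domain, and is not c-commanded by it → coindexation permitted.
*the senators₂* c-commands the pronoun within its binding domain → coindexation would violate Principle B.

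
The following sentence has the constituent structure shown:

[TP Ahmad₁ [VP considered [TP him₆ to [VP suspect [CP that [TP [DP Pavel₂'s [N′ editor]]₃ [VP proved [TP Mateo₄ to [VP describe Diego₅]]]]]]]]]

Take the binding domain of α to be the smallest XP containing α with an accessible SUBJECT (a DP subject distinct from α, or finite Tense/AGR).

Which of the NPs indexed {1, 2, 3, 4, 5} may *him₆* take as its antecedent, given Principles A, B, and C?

none

*him* is a pronoun, so Principle B applies: it must be free in its binding domain.
Binding domain of *him₆*: the matrix TP, whose subject is Ahmad₁.
*Ahmad₁* c-commands the pronoun within its binding domain → coindexation would violate Principle B.
*Pavel₂*: the pronoun c-commands this R-expression → coindexation would violate Principle C on *Pavel₂*.
*[Pavel₂'s editor]₃*: the pronoun c-commands this R-expression → coindexation would violate Principle C on *[Pavel₂'s editor]₃*.
*Mateo₄*: the pronoun c-commands this R-expression → coindexation would violate Principle C on *Mateo₄*.
*Diego₅*: the pronoun c-commands this R-expression → coindexation would violate Principle C on *Diego₅*.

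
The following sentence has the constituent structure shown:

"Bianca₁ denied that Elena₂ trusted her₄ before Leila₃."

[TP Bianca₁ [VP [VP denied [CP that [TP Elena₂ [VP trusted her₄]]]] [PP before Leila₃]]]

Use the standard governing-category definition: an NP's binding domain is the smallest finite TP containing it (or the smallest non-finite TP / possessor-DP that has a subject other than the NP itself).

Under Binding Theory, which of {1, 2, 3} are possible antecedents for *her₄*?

{1, 3}

*her* is a pronoun, so Principle B applies: it must be free in its binding domain.
Binding domain of *her₄*: the embedded TP, whose subject is Elena₂.
*Bianca₁* c-commands the pronoun but from outside its binding domain, and is not c-commanded by it → coindexation permitted.
*Elena₂* c-commands the pronoun within its binding domain → coindexation would violate Principle B.
*Leila₃* and the pronoun do not c-command one another → neither Principle B nor Principle C is at stake; coindexation permitted.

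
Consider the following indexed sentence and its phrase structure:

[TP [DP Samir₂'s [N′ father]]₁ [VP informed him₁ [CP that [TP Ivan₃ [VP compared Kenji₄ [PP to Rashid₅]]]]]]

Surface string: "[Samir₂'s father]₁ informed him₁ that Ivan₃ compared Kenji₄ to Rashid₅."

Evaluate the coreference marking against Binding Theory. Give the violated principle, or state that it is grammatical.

The two coindexed NPs are *[Samir₂'s father]₁* and *him₁*.
*him₁* is a pronoun. Its binding domain is the matrix TP, whose subject is [Samir₂'s father]₁.
*[Samir₂'s father]₁* c-commands it within that domain and carries the same index.
The pronoun is locally bound → Principle B violation.

Principle B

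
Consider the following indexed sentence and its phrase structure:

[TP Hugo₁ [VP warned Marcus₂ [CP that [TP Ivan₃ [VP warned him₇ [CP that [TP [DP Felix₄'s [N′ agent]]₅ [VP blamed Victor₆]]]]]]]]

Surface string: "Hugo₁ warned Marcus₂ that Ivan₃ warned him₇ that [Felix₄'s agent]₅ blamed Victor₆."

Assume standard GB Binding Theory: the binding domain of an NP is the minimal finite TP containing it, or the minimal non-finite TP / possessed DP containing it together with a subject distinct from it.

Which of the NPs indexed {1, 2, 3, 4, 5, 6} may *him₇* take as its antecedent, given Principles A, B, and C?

{1, 2}

*him* is a pronoun, so Principle B applies: it must be free in its binding domain.
Binding domain of *him₇*: the embedded TP, whose subject is Ivan₃.
*Hugo₁* c-commands the pronoun but from outside its binding domain, and is not c-commanded by it → coindexation permitted.
*Marcus₂* c-commands the pronoun but from outside its binding domain, and is not c-commanded by it → coindexation permitted.
*Ivan₃* c-commands the pronoun within its binding domain → coindexation would violate Principle B.
*Felix₄*: the pronoun c-commands this R-expression → coindexation would violate Principle C on *Felix₄*.
*[Felix₄'s agent]₅*: the pronoun c-commands this R-expression → coindexation would violate Principle C on *[Felix₄'s agent]₅*.
*Victor₆*: the pronoun c-commands this R-expression → coindexation would violate Principle C on *Victor₆*.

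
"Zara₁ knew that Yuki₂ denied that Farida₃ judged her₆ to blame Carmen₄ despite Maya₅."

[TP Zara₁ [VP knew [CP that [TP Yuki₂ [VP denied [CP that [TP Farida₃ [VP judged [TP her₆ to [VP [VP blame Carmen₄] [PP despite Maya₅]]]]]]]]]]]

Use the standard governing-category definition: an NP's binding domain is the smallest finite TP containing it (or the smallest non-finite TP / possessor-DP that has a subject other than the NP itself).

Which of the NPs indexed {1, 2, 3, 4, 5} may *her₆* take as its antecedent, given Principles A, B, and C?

*her* is a pronoun, so Principle B applies: it must be free in its binding domain.
Binding domain of *her₆*: the embedded TP, whose subject is Farida₃.
*Zara₁* c-commands the pronoun but from outside its binding domain, and is not c-commanded by it → coindexation permitted.
*Yuki₂* c-commands the pronoun but from outside its binding domain, and is not c-commanded by it → coindexation permitted.
*Farida₃* c-commands the pronoun within its binding domain → coindexation would violate Principle B.
*Carmen₄*: the pronoun c-commands this R-expression → coindexation would violate Principle C on *Carmen₄*.
*Maya₅*: the pronoun c-commands this R-expression → coindexation would violate Principle C on *Maya₅*.

{1, 2}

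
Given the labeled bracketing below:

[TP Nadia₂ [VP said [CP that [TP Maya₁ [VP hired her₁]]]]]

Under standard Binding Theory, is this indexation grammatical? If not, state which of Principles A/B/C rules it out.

The two coindexed NPs are *Maya₁* and *her₁*.
*her₁* is a pronoun. Its binding domain is the embedded TP, whose subject is Maya₁.
*Maya₁* c-commands it within that domain and carries the same index.
The pronoun is locally bound → Principle B violation.

Principle B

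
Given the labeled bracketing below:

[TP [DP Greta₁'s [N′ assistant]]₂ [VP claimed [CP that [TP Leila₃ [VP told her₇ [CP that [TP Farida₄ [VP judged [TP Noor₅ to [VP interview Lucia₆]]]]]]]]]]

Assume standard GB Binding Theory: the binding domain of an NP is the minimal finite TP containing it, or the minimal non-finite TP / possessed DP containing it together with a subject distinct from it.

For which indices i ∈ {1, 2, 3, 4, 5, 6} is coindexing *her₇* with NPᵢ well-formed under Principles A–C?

{1, 2}

*her* is a pronoun, so Principle B applies: it must be free in its binding domain.
Binding domain of *her₇*: the embedded TP, whose subject is Leila₃.
*Greta₁* and the pronoun do not c-command one another → neither Principle B nor Principle C is at stake; coindexation permitted.
*[Greta₁'s assistant]₂* c-commands the pronoun but from outside its binding domain, and is not c-commanded by it → coindexation permitted.
*Leila₃* c-commands the pronoun within its binding domain → coindexation would violate Principle B.
*Farida₄*: the pronoun c-commands this R-expression → coindexation would violate Principle C on *Farida₄*.
*Noor₅*: the pronoun c-commands this R-expression → coindexation would violate Principle C on *Noor₅*.
*Lucia₆*: the pronoun c-commands this R-expression → coindexation would violate Principle C on *Lucia₆*.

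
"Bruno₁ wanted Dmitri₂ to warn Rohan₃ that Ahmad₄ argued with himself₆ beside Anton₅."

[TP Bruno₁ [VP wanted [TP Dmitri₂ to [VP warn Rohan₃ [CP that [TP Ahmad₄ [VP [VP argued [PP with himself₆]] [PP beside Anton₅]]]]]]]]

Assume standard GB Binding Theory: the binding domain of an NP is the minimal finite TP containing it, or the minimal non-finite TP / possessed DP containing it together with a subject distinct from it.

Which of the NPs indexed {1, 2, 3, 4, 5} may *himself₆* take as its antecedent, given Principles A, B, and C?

{4}

*himself* is an anaphor, so Principle A applies: it must be bound in its binding domain.
Binding domain of *himself₆*: the embedded TP, whose subject is Ahmad₄.
*Bruno₁* c-commands the anaphor but is outside its binding domain → cannot satisfy Principle A.
*Dmitri₂* c-commands the anaphor but is outside its binding domain → cannot satisfy Principle A.
*Rohan₃* c-commands the anaphor but is outside its binding domain → cannot satisfy Principle A.
*Ahmad₄* c-commands the anaphor within its binding domain → licit binder.
*Anton₅* does not c-command the anaphor → cannot bind it.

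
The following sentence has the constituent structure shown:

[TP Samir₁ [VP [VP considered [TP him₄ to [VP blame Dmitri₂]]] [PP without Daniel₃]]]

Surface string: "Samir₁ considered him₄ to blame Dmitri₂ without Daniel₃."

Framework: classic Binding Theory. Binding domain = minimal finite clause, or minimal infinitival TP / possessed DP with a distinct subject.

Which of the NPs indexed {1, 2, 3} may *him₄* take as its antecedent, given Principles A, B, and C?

*him* is a pronoun, so Principle B applies: it must be free in its binding domain.
Binding domain of *him₄*: the matrix TP, whose subject is Samir₁.
*Samir₁* c-commands the pronoun within its binding domain → coindexation would violate Principle B.
*Dmitri₂*: the pronoun c-commands this R-expression → coindexation would violate Principle C on *Dmitri₂*.
*Daniel₃* and the pronoun do not c-command one another → neither Principle B nor Principle C is at stake; coindexation permitted.

{3}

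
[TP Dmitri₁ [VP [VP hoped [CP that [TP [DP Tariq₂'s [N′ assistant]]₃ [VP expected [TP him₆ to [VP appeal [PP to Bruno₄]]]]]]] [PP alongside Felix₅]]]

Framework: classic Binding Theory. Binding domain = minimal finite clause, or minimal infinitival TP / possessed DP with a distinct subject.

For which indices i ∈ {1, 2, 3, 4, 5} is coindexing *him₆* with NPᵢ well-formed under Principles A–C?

{1, 2, 5}

*him* is a pronoun, so Principle B applies: it must be free in its binding domain.
Binding domain of *him₆*: the embedded TP, whose subject is [Tariq₂'s assistant]₃.
*Dmitri₁* c-commands the pronoun but from outside its binding domain, and is not c-commanded by it → coindexation permitted.
*Tariq₂* and the pronoun do not c-command one another → neither Principle B nor Principle C is at stake; coindexation permitted.
*[Tariq₂'s assistant]₃* c-commands the pronoun within its binding domain → coindexation would violate Principle B.
*Bruno₄*: the pronoun c-commands this R-expression → coindexation would violate Principle C on *Bruno₄*.
*Felix₅* and the pronoun do not c-command one another → neither Principle B nor Principle C is at stake; coindexation permitted.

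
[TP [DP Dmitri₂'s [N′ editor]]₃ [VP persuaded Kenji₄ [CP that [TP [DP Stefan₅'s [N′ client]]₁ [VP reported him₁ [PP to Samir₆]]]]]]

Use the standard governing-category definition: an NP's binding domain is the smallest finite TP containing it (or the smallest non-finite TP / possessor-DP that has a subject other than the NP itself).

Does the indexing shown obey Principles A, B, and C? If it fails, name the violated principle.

Principle B

The two coindexed NPs are *[Stefan₅'s client]₁* and *him₁*.
*him₁* is a pronoun. Its binding domain is the embedded TP, whose subject is [Stefan₅'s client]₁.
*[Stefan₅'s client]₁* c-commands it within that domain and carries the same index.
The pronoun is locally bound → Principle B violation.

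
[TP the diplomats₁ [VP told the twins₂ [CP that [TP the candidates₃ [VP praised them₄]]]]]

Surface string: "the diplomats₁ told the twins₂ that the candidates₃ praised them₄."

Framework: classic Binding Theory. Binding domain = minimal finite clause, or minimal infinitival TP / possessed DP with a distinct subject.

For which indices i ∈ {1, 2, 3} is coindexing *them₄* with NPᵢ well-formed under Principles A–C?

*them* is a pronoun, so Principle B applies: it must be free in its binding domain.
Binding domain of *them₄*: the embedded TP, whose subject is the candidates₃.
*the diplomats₁* c-commands the pronoun but from outside its binding domain, and is not c-commanded by it → coindexation permitted.
*the twins₂* c-commands the pronoun but from outside its binding domain, and is not c-commanded by it → coindexation permitted.
*the candidates₃* c-commands the pronoun within its binding domain → coindexation would violate Principle B.

{1, 2}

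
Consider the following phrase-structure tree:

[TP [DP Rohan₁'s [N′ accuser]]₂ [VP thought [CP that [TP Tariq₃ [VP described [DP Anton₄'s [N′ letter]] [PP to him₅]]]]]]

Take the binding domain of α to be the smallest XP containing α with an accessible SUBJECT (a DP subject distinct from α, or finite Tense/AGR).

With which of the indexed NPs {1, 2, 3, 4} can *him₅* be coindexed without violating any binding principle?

{1, 2, 4}

*him* is a pronoun, so Principle B applies: it must be free in its binding domain.
Binding domain of *him₅*: the embedded TP, whose subject is Tariq₃.
*Rohan₁* and the pronoun do not c-command one another → neither Principle B nor Principle C is at stake; coindexation permitted.
*[Rohan₁'s accuser]₂* c-commands the pronoun but from outside its binding domain, and is not c-commanded by it → coindexation permitted.
*Tariq₃* c-commands the pronoun within its binding domain → coindexation would violate Principle B.
*Anton₄* and the pronoun do not c-command one another → neither Principle B nor Principle C is at stake; coindexation permitted.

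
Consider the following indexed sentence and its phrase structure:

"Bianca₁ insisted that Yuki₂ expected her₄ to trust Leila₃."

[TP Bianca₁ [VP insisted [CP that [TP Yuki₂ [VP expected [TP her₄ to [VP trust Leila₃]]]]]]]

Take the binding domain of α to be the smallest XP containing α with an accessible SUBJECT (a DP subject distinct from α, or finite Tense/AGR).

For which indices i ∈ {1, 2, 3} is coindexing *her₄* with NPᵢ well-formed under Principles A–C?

{1}

*her* is a pronoun, so Principle B applies: it must be free in its binding domain.
Binding domain of *her₄*: the embedded TP, whose subject is Yuki₂.
*Bianca₁* c-commands the pronoun but from outside its binding domain, and is not c-commanded by it → coindexation permitted.
*Yuki₂* c-commands the pronoun within its binding domain → coindexation would violate Principle B.
*Leila₃*: the pronoun c-commands this R-expression → coindexation would violate Principle C on *Leila₃*.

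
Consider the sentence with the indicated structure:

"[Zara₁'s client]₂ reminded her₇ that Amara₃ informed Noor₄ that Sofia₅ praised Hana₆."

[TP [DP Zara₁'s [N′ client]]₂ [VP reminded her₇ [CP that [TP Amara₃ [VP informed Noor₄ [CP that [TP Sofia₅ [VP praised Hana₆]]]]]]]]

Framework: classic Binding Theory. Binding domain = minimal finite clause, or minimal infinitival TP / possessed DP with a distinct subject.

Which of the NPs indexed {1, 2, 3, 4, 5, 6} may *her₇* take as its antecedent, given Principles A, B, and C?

{1}

*her* is a pronoun, so Principle B applies: it must be free in its binding domain.
Binding domain of *her₇*: the matrix TP, whose subject is [Zara₁'s client]₂.
*Zara₁* and the pronoun do not c-command one another → neither Principle B nor Principle C is at stake; coindexation permitted.
*[Zara₁'s client]₂* c-commands the pronoun within its binding domain → coindexation would violate Principle B.
*Amara₃*: the pronoun c-commands this R-expression → coindexation would violate Principle C on *Amara₃*.
*Noor₄*: the pronoun c-commands this R-expression → coindexation would violate Principle C on *Noor₄*.
*Sofia₅*: the pronoun c-commands this R-expression → coindexation would violate Principle C on *Sofia₅*.
*Hana₆*: the pronoun c-commands this R-expression → coindexation would violate Principle C on *Hana₆*.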